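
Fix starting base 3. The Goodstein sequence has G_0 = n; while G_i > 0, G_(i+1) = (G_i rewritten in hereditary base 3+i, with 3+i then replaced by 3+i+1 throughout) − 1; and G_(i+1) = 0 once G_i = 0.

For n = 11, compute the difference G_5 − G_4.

G_0 = 11. HB_3(11) = 3^2 + 2. Bump = 18. G_1 = 17.
G_1 = 17. HB_4(17) = 4^2 + 1. Bump = 26. G_2 = 25.
G_2 = 25. HB_5(25) = 5^2. Bump = 36. G_3 = 35.
G_3 = 35. HB_6(35) = 5·6 + 5. Bump = 40. G_4 = 39.
G_4 = 39. HB_7(39) = 5·7 + 4. Bump = 44. G_5 = 43.

4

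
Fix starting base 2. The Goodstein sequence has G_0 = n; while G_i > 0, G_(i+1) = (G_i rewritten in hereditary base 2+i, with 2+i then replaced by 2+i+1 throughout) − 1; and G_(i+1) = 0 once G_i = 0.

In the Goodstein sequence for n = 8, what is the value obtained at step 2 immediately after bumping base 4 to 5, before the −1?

[0] 8 ≡ 2^(2 + 1) (base 2). Lift 3: 81. −1: 80.
[1] 80 ≡ 2·3^3 + 2·3^2 + 2·3 + 2 (base 3). Lift 4: 554. −1: 553.
[2] 553 ≡ 2·4^4 + 2·4^2 + 2·4 + 1 (base 4). Lift 5: 6311. −1: 6310.

6311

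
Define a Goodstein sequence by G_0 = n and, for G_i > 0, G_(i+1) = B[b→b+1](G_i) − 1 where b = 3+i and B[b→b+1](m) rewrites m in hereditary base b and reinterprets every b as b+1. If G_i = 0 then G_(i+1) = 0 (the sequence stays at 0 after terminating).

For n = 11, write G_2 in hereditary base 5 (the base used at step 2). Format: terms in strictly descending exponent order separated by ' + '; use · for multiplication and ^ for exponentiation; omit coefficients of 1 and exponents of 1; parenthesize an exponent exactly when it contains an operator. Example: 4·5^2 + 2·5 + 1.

base 3: 11 = 3^2 + 2; at 4: 4^2 + 2 = 18; next = 17
base 4: 17 = 4^2 + 1; at 5: 5^2 + 1 = 26; next = 25
base 5: 25 = 5^2; at 6: 6^2 = 36; next = 35

5^2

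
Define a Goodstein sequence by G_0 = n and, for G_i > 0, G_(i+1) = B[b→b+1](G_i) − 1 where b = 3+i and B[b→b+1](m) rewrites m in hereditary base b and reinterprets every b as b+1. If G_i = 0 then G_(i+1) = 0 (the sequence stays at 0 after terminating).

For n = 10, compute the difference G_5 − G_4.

base 3: 10 = 3^2 + 1; at 4: 4^2 + 1 = 17; next = 16
base 4: 16 = 4^2; at 5: 5^2 = 25; next = 24
base 5: 24 = 4·5 + 4; at 6: 4·6 + 4 = 28; next = 27
base 6: 27 = 4·6 + 3; at 7: 4·7 + 3 = 31; next = 30
base 7: 30 = 4·7 + 2; at 8: 4·8 + 2 = 34; next = 33

3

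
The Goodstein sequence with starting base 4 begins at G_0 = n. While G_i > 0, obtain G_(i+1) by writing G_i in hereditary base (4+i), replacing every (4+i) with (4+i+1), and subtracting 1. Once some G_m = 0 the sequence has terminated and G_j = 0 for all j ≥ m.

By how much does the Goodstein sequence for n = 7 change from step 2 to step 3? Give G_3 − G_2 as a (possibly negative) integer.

G_0=7  [base 4] 4 + 3  →[4↦5]→  5 + 3 = 8  −1 ⇒ G_1=7
G_1=7  [base 5] 5 + 2  →[5↦6]→  6 + 2 = 8  −1 ⇒ G_2=7
G_2=7  [base 6] 6 + 1  →[6↦7]→  7 + 1 = 8  −1 ⇒ G_3=7

0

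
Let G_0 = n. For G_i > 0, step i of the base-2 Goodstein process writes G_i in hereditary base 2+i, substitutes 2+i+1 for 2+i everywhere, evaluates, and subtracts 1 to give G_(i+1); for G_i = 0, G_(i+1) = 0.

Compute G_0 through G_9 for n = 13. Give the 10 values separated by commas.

13, 108, 1279, 16092, 280711, 5765998, 134219479, 3486786855, 100000003325, 3138428381103

i=0: 13 = 2^(2 + 1) + 2^2 + 1 (b=2); 2→3: 3^(3 + 1) + 3^3 + 1 = 109; 109−1 = 108
i=1: 108 = 3^(3 + 1) + 3^3 (b=3); 3→4: 4^(4 + 1) + 4^4 = 1280; 1280−1 = 1279
i=2: 1279 = 4^(4 + 1) + 3·4^3 + 3·4^2 + 3·4 + 3 (b=4); 4→5: 5^(5 + 1) + 3·5^3 + 3·5^2 + 3·5 + 3 = 16093; 16093−1 = 16092
i=3: 16092 = 5^(5 + 1) + 3·5^3 + 3·5^2 + 3·5 + 2 (b=5); 5→6: 6^(6 + 1) + 3·6^3 + 3·6^2 + 3·6 + 2 = 280712; 280712−1 = 280711
i=4: 280711 = 6^(6 + 1) + 3·6^3 + 3·6^2 + 3·6 + 1 (b=6); 6→7: 7^(7 + 1) + 3·7^3 + 3·7^2 + 3·7 + 1 = 5765999; 5765999−1 = 5765998
i=5: 5765998 = 7^(7 + 1) + 3·7^3 + 3·7^2 + 3·7 (b=7); 7→8: 8^(8 + 1) + 3·8^3 + 3·8^2 + 3·8 = 134219480; 134219480−1 = 134219479
i=6: 134219479 = 8^(8 + 1) + 3·8^3 + 3·8^2 + 2·8 + 7 (b=8); 8→9: 9^(9 + 1) + 3·9^3 + 3·9^2 + 2·9 + 7 = 3486786856; 3486786856−1 = 3486786855
i=7: 3486786855 = 9^(9 + 1) + 3·9^3 + 3·9^2 + 2·9 + 6 (b=9); 9→10: 10^(10 + 1) + 3·10^3 + 3·10^2 + 2·10 + 6 = 100000003326; 100000003326−1 = 100000003325
i=8: 100000003325 = 10^(10 + 1) + 3·10^3 + 3·10^2 + 2·10 + 5 (b=10); 10→11: 11^(11 + 1) + 3·11^3 + 3·11^2 + 2·11 + 5 = 3138428381104; 3138428381104−1 = 3138428381103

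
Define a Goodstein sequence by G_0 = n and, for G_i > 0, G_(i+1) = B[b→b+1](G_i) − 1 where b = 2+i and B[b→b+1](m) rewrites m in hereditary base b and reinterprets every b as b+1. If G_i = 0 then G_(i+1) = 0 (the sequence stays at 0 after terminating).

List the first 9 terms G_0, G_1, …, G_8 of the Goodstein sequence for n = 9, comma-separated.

9, 81, 1023, 9842, 140743, 2471826, 50333399, 1162263921, 30000003325

G_0 = 9. HB_2(9) = 2^(2 + 1) + 1. Bump = 82. G_1 = 81.
G_1 = 81. HB_3(81) = 3^(3 + 1). Bump = 1024. G_2 = 1023.
G_2 = 1023. HB_4(1023) = 3·4^4 + 3·4^3 + 3·4^2 + 3·4 + 3. Bump = 9843. G_3 = 9842.
G_3 = 9842. HB_5(9842) = 3·5^5 + 3·5^3 + 3·5^2 + 3·5 + 2. Bump = 140744. G_4 = 140743.
G_4 = 140743. HB_6(140743) = 3·6^6 + 3·6^3 + 3·6^2 + 3·6 + 1. Bump = 2471827. G_5 = 2471826.
G_5 = 2471826. HB_7(2471826) = 3·7^7 + 3·7^3 + 3·7^2 + 3·7. Bump = 50333400. G_6 = 50333399.
G_6 = 50333399. HB_8(50333399) = 3·8^8 + 3·8^3 + 3·8^2 + 2·8 + 7. Bump = 1162263922. G_7 = 1162263921.
G_7 = 1162263921. HB_9(1162263921) = 3·9^9 + 3·9^3 + 3·9^2 + 2·9 + 6. Bump = 30000003326. G_8 = 30000003325.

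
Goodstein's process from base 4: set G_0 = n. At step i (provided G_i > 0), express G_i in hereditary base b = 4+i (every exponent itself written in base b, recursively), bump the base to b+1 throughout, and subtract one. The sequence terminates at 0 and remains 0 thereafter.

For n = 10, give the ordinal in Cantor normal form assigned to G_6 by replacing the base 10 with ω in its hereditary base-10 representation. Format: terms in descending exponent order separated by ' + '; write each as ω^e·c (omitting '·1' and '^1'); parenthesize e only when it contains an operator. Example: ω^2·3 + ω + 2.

ω + 3

base 4: 10 = 2·4 + 2; at 5: 2·5 + 2 = 12; next = 11
base 5: 11 = 2·5 + 1; at 6: 2·6 + 1 = 13; next = 12
base 6: 12 = 2·6; at 7: 2·7 = 14; next = 13
base 7: 13 = 7 + 6; at 8: 8 + 6 = 14; next = 13
base 8: 13 = 8 + 5; at 9: 9 + 5 = 14; next = 13
base 9: 13 = 9 + 4; at 10: 10 + 4 = 14; next = 13
base 10: 13 = 10 + 3; at 11: 11 + 3 = 14; next = 13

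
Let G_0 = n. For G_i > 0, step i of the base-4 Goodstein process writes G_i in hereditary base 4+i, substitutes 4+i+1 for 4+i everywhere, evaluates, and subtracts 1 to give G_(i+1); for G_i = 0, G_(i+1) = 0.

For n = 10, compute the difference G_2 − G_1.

1

G_0=10  [base 4] 2·4 + 2  →[4↦5]→  2·5 + 2 = 12  −1 ⇒ G_1=11
G_1=11  [base 5] 2·5 + 1  →[5↦6]→  2·6 + 1 = 13  −1 ⇒ G_2=12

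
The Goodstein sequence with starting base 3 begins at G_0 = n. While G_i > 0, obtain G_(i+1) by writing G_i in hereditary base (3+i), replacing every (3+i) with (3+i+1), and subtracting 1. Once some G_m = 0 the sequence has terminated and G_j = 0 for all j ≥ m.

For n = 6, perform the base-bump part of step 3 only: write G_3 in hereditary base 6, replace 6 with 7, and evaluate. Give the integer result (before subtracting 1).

8

[0] 6 ≡ 2·3 (base 3). Lift 4: 8. −1: 7.
[1] 7 ≡ 4 + 3 (base 4). Lift 5: 8. −1: 7.
[2] 7 ≡ 5 + 2 (base 5). Lift 6: 8. −1: 7.
[3] 7 ≡ 6 + 1 (base 6). Lift 7: 8. −1: 7.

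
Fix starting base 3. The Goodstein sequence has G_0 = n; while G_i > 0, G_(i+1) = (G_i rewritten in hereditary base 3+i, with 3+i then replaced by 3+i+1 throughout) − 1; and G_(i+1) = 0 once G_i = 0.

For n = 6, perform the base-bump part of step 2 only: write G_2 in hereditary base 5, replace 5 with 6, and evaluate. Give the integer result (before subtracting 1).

i=0: 6 = 2·3 (b=3); 3→4: 2·4 = 8; 8−1 = 7
i=1: 7 = 4 + 3 (b=4); 4→5: 5 + 3 = 8; 8−1 = 7
i=2: 7 = 5 + 2 (b=5); 5→6: 6 + 2 = 8; 8−1 = 7

8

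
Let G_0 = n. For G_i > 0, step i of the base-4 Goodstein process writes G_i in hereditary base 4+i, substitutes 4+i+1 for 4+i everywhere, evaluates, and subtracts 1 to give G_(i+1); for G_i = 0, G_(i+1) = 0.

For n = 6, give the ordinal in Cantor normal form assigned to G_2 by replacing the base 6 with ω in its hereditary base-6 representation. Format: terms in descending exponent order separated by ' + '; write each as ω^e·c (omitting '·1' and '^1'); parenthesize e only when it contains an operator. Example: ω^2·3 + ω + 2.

(0) 6|_4 = 4 + 2 ↦ 5 + 2|_5 = 7 ⇒ 6
(1) 6|_5 = 5 + 1 ↦ 6 + 1|_6 = 7 ⇒ 6
(2) 6|_6 = 6 ↦ 7|_7 = 7 ⇒ 6

ω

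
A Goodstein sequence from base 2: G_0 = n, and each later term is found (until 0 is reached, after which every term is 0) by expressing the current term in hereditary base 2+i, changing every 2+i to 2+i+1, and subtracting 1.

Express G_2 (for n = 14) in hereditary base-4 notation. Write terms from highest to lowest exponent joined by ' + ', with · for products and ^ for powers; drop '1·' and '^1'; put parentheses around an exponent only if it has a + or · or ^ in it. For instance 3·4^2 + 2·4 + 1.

G_0=14  [base 2] 2^(2 + 1) + 2^2 + 2  →[2↦3]→  3^(3 + 1) + 3^3 + 3 = 111  −1 ⇒ G_1=110
G_1=110  [base 3] 3^(3 + 1) + 3^3 + 2  →[3↦4]→  4^(4 + 1) + 4^4 + 2 = 1282  −1 ⇒ G_2=1281
G_2=1281  [base 4] 4^(4 + 1) + 4^4 + 1  →[4↦5]→  5^(5 + 1) + 5^5 + 1 = 18751  −1 ⇒ G_3=18750

4^(4 + 1) + 4^4 + 1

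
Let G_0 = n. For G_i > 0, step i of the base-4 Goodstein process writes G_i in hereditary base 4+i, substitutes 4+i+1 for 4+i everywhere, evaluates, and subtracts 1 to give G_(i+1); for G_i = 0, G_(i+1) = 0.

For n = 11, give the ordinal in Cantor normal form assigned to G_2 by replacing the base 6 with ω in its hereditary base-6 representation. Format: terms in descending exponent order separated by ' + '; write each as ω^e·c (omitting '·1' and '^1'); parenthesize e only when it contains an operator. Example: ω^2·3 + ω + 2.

ω·2 + 1

base 4: 11 = 2·4 + 3; at 5: 2·5 + 3 = 13; next = 12
base 5: 12 = 2·5 + 2; at 6: 2·6 + 2 = 14; next = 13
base 6: 13 = 2·6 + 1; at 7: 2·7 + 1 = 15; next = 14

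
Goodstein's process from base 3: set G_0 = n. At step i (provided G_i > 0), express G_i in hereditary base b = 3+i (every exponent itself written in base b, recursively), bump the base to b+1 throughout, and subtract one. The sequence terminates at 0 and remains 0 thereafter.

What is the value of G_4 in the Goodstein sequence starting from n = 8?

11

[0] 8 ≡ 2·3 + 2 (base 3). Lift 4: 10. −1: 9.
[1] 9 ≡ 2·4 + 1 (base 4). Lift 5: 11. −1: 10.
[2] 10 ≡ 2·5 (base 5). Lift 6: 12. −1: 11.
[3] 11 ≡ 6 + 5 (base 6). Lift 7: 12. −1: 11.
[4] 11 ≡ 7 + 4 (base 7). Lift 8: 12. −1: 11.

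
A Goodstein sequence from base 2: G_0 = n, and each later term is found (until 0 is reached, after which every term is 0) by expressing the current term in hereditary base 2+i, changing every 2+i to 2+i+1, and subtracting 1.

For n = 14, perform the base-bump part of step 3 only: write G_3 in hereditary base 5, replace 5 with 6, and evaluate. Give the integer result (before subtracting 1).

326592

i=0: 14 = 2^(2 + 1) + 2^2 + 2 (b=2); 2→3: 3^(3 + 1) + 3^3 + 3 = 111; 111−1 = 110
i=1: 110 = 3^(3 + 1) + 3^3 + 2 (b=3); 3→4: 4^(4 + 1) + 4^4 + 2 = 1282; 1282−1 = 1281
i=2: 1281 = 4^(4 + 1) + 4^4 + 1 (b=4); 4→5: 5^(5 + 1) + 5^5 + 1 = 18751; 18751−1 = 18750
i=3: 18750 = 5^(5 + 1) + 5^5 (b=5); 5→6: 6^(6 + 1) + 6^6 = 326592; 326592−1 = 326591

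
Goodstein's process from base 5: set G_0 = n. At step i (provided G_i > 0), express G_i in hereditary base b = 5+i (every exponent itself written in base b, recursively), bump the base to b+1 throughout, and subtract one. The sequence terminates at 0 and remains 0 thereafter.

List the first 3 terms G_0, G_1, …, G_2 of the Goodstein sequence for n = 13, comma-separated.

13, 14, 15

G_0=13  [base 5] 2·5 + 3  →[5↦6]→  2·6 + 3 = 15  −1 ⇒ G_1=14
G_1=14  [base 6] 2·6 + 2  →[6↦7]→  2·7 + 2 = 16  −1 ⇒ G_2=15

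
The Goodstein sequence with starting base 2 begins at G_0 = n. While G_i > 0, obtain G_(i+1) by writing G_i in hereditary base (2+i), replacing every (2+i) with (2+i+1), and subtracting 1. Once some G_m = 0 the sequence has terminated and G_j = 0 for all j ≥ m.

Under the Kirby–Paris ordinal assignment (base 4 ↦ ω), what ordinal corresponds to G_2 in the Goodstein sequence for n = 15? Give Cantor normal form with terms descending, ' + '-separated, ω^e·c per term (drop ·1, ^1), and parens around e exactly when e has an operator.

G_0 = 15. HB_2(15) = 2^(2 + 1) + 2^2 + 2 + 1. Bump = 112. G_1 = 111.
G_1 = 111. HB_3(111) = 3^(3 + 1) + 3^3 + 3. Bump = 1284. G_2 = 1283.

ω^(ω + 1) + ω^ω + 3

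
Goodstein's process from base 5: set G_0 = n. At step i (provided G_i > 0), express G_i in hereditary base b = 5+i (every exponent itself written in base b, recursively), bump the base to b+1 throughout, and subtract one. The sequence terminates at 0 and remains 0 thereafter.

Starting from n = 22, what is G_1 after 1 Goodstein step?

25

G_0 = 22. HB_5(22) = 4·5 + 2. Bump = 26. G_1 = 25.
G_1 = 25. HB_6(25) = 4·6 + 1. Bump = 29. G_2 = 28.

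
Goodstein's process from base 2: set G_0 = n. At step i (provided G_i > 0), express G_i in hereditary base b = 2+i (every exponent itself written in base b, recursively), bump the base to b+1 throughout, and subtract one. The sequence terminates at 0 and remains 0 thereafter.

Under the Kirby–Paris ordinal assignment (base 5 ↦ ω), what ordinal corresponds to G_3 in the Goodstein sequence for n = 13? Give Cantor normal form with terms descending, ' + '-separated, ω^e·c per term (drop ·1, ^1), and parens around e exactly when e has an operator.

ω^(ω + 1) + ω^3·3 + ω^2·3 + ω·3 + 2

base 2: 13 = 2^(2 + 1) + 2^2 + 1; at 3: 3^(3 + 1) + 3^3 + 1 = 109; next = 108
base 3: 108 = 3^(3 + 1) + 3^3; at 4: 4^(4 + 1) + 4^4 = 1280; next = 1279
base 4: 1279 = 4^(4 + 1) + 3·4^3 + 3·4^2 + 3·4 + 3; at 5: 5^(5 + 1) + 3·5^3 + 3·5^2 + 3·5 + 3 = 16093; next = 16092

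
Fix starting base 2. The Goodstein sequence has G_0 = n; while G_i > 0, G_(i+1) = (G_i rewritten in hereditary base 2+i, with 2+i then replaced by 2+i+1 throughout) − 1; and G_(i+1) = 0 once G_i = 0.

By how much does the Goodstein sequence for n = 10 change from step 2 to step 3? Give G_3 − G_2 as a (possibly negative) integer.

14600

G_0=10  [base 2] 2^(2 + 1) + 2  →[2↦3]→  3^(3 + 1) + 3 = 84  −1 ⇒ G_1=83
G_1=83  [base 3] 3^(3 + 1) + 2  →[3↦4]→  4^(4 + 1) + 2 = 1026  −1 ⇒ G_2=1025
G_2=1025  [base 4] 4^(4 + 1) + 1  →[4↦5]→  5^(5 + 1) + 1 = 15626  −1 ⇒ G_3=15625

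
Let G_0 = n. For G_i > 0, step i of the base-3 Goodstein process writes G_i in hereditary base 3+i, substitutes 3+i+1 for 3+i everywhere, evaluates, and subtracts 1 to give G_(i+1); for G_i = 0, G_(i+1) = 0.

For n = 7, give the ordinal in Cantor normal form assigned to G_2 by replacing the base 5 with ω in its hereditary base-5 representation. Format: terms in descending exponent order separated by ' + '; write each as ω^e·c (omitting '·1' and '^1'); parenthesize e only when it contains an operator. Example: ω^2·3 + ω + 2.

G_0 = 7. HB_3(7) = 2·3 + 1. Bump = 9. G_1 = 8.
G_1 = 8. HB_4(8) = 2·4. Bump = 10. G_2 = 9.

ω + 4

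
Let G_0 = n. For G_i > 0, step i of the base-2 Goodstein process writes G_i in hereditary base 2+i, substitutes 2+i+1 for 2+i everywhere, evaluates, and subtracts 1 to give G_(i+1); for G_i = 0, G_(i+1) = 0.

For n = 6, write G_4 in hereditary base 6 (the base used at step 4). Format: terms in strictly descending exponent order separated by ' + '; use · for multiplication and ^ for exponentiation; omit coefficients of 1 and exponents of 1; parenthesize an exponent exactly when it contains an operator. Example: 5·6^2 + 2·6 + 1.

5·6^5 + 5·6^4 + 5·6^3 + 5·6^2 + 5·6 + 5

G_0 = 6. HB_2(6) = 2^2 + 2. Bump = 30. G_1 = 29.
G_1 = 29. HB_3(29) = 3^3 + 2. Bump = 258. G_2 = 257.
G_2 = 257. HB_4(257) = 4^4 + 1. Bump = 3126. G_3 = 3125.
G_3 = 3125. HB_5(3125) = 5^5. Bump = 46656. G_4 = 46655.
G_4 = 46655. HB_6(46655) = 5·6^5 + 5·6^4 + 5·6^3 + 5·6^2 + 5·6 + 5. Bump = 98040. G_5 = 98039.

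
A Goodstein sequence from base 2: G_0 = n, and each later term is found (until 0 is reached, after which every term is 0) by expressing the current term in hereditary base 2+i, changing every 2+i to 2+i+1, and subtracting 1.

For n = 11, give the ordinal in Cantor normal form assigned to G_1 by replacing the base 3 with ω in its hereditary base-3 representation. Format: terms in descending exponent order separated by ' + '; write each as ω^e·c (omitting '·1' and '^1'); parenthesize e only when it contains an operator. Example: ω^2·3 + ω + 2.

ω^(ω + 1) + ω

G_0=11  [base 2] 2^(2 + 1) + 2 + 1  →[2↦3]→  3^(3 + 1) + 3 + 1 = 85  −1 ⇒ G_1=84
G_1=84  [base 3] 3^(3 + 1) + 3  →[3↦4]→  4^(4 + 1) + 4 = 1028  −1 ⇒ G_2=1027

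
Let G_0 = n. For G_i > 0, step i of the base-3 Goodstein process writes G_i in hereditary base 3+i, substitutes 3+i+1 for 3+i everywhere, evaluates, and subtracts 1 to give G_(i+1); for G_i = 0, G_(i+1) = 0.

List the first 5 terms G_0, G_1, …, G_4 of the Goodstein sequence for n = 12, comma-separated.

step 0: 12 = 3^2 + 3; sub 4 for 3: 4^2 + 4; = 20; G_1 = 20−1 = 19
step 1: 19 = 4^2 + 3; sub 5 for 4: 5^2 + 3; = 28; G_2 = 28−1 = 27
step 2: 27 = 5^2 + 2; sub 6 for 5: 6^2 + 2; = 38; G_3 = 38−1 = 37
step 3: 37 = 6^2 + 1; sub 7 for 6: 7^2 + 1; = 50; G_4 = 50−1 = 49

12, 19, 27, 37, 49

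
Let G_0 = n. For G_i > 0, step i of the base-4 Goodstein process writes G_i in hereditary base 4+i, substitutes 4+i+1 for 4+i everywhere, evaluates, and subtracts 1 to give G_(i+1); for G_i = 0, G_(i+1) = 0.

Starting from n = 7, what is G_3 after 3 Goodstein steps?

G_0 = 7. HB_4(7) = 4 + 3. Bump = 8. G_1 = 7.
G_1 = 7. HB_5(7) = 5 + 2. Bump = 8. G_2 = 7.
G_2 = 7. HB_6(7) = 6 + 1. Bump = 8. G_3 = 7.
G_3 = 7. HB_7(7) = 7. Bump = 8. G_4 = 7.

7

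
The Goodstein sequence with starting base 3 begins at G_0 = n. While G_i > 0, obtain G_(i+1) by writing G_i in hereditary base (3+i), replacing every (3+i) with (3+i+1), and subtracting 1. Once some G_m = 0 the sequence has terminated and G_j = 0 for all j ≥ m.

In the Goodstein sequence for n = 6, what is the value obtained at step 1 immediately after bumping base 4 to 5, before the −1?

8

step 0: 6 = 2·3; sub 4 for 3: 2·4; = 8; G_1 = 8−1 = 7
step 1: 7 = 4 + 3; sub 5 for 4: 5 + 3; = 8; G_2 = 8−1 = 7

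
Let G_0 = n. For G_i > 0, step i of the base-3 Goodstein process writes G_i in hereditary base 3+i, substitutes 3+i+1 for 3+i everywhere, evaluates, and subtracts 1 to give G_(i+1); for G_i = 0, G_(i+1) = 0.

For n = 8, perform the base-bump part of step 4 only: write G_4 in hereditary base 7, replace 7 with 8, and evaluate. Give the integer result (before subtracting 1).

12

G_0 = 8. HB_3(8) = 2·3 + 2. Bump = 10. G_1 = 9.
G_1 = 9. HB_4(9) = 2·4 + 1. Bump = 11. G_2 = 10.
G_2 = 10. HB_5(10) = 2·5. Bump = 12. G_3 = 11.
G_3 = 11. HB_6(11) = 6 + 5. Bump = 12. G_4 = 11.
G_4 = 11. HB_7(11) = 7 + 4. Bump = 12. G_5 = 11.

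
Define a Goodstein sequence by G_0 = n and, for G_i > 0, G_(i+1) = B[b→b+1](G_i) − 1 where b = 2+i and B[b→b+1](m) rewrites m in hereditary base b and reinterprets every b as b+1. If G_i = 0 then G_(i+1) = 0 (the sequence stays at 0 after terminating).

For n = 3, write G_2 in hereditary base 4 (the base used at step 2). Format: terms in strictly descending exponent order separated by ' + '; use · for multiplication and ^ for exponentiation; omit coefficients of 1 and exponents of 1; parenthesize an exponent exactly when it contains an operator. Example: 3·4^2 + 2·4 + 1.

(0) 3|_2 = 2 + 1 ↦ 3 + 1|_3 = 4 ⇒ 3
(1) 3|_3 = 3 ↦ 4|_4 = 4 ⇒ 3

3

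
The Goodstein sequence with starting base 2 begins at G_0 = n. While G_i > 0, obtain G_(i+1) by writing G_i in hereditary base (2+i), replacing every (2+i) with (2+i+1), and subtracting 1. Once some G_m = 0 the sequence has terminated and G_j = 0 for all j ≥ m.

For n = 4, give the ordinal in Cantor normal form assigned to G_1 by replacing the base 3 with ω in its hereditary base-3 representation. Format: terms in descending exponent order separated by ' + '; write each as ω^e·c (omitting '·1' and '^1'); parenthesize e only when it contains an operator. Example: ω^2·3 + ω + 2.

ω^2·2 + ω·2 + 2

step 0: 4 = 2^2; sub 3 for 2: 3^3; = 27; G_1 = 27−1 = 26
step 1: 26 = 2·3^2 + 2·3 + 2; sub 4 for 3: 2·4^2 + 2·4 + 2; = 42; G_2 = 42−1 = 41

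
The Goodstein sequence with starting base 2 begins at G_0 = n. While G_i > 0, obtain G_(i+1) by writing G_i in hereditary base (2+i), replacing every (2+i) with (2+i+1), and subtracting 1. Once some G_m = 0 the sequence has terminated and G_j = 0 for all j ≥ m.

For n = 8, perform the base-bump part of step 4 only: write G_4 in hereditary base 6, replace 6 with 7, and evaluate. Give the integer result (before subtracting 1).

G_0=8  [base 2] 2^(2 + 1)  →[2↦3]→  3^(3 + 1) = 81  −1 ⇒ G_1=80
G_1=80  [base 3] 2·3^3 + 2·3^2 + 2·3 + 2  →[3↦4]→  2·4^4 + 2·4^2 + 2·4 + 2 = 554  −1 ⇒ G_2=553
G_2=553  [base 4] 2·4^4 + 2·4^2 + 2·4 + 1  →[4↦5]→  2·5^5 + 2·5^2 + 2·5 + 1 = 6311  −1 ⇒ G_3=6310
G_3=6310  [base 5] 2·5^5 + 2·5^2 + 2·5  →[5↦6]→  2·6^6 + 2·6^2 + 2·6 = 93396  −1 ⇒ G_4=93395
G_4=93395  [base 6] 2·6^6 + 2·6^2 + 6 + 5  →[6↦7]→  2·7^7 + 2·7^2 + 7 + 5 = 1647196  −1 ⇒ G_5=1647195

1647196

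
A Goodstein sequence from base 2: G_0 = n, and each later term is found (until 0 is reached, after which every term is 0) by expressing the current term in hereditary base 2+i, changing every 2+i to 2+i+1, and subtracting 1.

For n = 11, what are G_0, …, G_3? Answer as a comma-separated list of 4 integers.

11, 84, 1027, 15627

(0) 11|_2 = 2^(2 + 1) + 2 + 1 ↦ 3^(3 + 1) + 3 + 1|_3 = 85 ⇒ 84
(1) 84|_3 = 3^(3 + 1) + 3 ↦ 4^(4 + 1) + 4|_4 = 1028 ⇒ 1027
(2) 1027|_4 = 4^(4 + 1) + 3 ↦ 5^(5 + 1) + 3|_5 = 15628 ⇒ 15627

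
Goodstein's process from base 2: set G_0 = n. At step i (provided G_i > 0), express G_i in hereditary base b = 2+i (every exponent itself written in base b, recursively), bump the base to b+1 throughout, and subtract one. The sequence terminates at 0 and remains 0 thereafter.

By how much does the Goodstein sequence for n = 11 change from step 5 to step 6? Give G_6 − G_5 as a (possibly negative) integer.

128452926

base 2: 11 = 2^(2 + 1) + 2 + 1; at 3: 3^(3 + 1) + 3 + 1 = 85; next = 84
base 3: 84 = 3^(3 + 1) + 3; at 4: 4^(4 + 1) + 4 = 1028; next = 1027
base 4: 1027 = 4^(4 + 1) + 3; at 5: 5^(5 + 1) + 3 = 15628; next = 15627
base 5: 15627 = 5^(5 + 1) + 2; at 6: 6^(6 + 1) + 2 = 279938; next = 279937
base 6: 279937 = 6^(6 + 1) + 1; at 7: 7^(7 + 1) + 1 = 5764802; next = 5764801
base 7: 5764801 = 7^(7 + 1); at 8: 8^(8 + 1) = 134217728; next = 134217727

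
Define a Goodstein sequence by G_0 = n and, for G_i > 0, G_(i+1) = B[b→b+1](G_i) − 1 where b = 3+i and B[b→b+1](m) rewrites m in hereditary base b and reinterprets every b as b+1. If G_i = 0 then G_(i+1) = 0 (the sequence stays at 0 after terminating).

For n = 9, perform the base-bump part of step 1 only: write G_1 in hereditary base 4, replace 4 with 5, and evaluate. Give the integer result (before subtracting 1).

18

base 3: 9 = 3^2; at 4: 4^2 = 16; next = 15
base 4: 15 = 3·4 + 3; at 5: 3·5 + 3 = 18; next = 17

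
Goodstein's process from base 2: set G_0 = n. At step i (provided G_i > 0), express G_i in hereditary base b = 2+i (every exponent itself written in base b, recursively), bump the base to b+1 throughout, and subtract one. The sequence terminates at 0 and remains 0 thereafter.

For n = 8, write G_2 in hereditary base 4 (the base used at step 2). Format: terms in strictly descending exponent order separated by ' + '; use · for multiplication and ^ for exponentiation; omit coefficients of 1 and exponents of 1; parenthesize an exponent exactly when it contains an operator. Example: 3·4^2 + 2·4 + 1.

(0) 8|_2 = 2^(2 + 1) ↦ 3^(3 + 1)|_3 = 81 ⇒ 80
(1) 80|_3 = 2·3^3 + 2·3^2 + 2·3 + 2 ↦ 2·4^4 + 2·4^2 + 2·4 + 2|_4 = 554 ⇒ 553
(2) 553|_4 = 2·4^4 + 2·4^2 + 2·4 + 1 ↦ 2·5^5 + 2·5^2 + 2·5 + 1|_5 = 6311 ⇒ 6310

2·4^4 + 2·4^2 + 2·4 + 1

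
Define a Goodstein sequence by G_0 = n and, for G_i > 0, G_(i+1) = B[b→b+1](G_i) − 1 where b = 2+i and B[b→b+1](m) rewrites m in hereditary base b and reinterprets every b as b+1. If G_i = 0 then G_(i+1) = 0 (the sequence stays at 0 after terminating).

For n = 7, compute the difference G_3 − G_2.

2868

step 0: 7 = 2^2 + 2 + 1; sub 3 for 2: 3^3 + 3 + 1; = 31; G_1 = 31−1 = 30
step 1: 30 = 3^3 + 3; sub 4 for 3: 4^4 + 4; = 260; G_2 = 260−1 = 259
step 2: 259 = 4^4 + 3; sub 5 for 4: 5^5 + 3; = 3128; G_3 = 3128−1 = 3127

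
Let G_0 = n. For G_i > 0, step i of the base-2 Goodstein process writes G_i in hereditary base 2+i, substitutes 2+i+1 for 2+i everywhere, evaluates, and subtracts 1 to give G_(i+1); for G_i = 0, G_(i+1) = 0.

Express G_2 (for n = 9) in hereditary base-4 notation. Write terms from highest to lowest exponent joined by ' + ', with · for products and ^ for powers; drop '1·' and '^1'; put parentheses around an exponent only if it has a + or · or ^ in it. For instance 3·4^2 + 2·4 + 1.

3·4^4 + 3·4^3 + 3·4^2 + 3·4 + 3

G_0 = 9. HB_2(9) = 2^(2 + 1) + 1. Bump = 82. G_1 = 81.
G_1 = 81. HB_3(81) = 3^(3 + 1). Bump = 1024. G_2 = 1023.
G_2 = 1023. HB_4(1023) = 3·4^4 + 3·4^3 + 3·4^2 + 3·4 + 3. Bump = 9843. G_3 = 9842.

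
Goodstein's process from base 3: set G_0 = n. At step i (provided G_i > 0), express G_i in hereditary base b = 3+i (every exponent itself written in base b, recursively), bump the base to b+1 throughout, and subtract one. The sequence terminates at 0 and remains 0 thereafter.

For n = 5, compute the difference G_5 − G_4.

step 0: 5 = 3 + 2; sub 4 for 3: 4 + 2; = 6; G_1 = 6−1 = 5
step 1: 5 = 4 + 1; sub 5 for 4: 5 + 1; = 6; G_2 = 6−1 = 5
step 2: 5 = 5; sub 6 for 5: 6; = 6; G_3 = 6−1 = 5
step 3: 5 = 5; sub 7 for 6: 5; = 5; G_4 = 5−1 = 4
step 4: 4 = 4; sub 8 for 7: 4; = 4; G_5 = 4−1 = 3

-1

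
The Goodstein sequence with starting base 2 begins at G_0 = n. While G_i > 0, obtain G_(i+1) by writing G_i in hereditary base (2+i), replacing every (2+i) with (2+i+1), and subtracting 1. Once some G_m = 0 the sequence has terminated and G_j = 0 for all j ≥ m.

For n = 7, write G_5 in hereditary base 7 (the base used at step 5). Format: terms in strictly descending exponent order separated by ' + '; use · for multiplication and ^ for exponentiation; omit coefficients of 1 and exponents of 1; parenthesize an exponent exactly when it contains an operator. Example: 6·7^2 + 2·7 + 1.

base 2: 7 = 2^2 + 2 + 1; at 3: 3^3 + 3 + 1 = 31; next = 30
base 3: 30 = 3^3 + 3; at 4: 4^4 + 4 = 260; next = 259
base 4: 259 = 4^4 + 3; at 5: 5^5 + 3 = 3128; next = 3127
base 5: 3127 = 5^5 + 2; at 6: 6^6 + 2 = 46658; next = 46657
base 6: 46657 = 6^6 + 1; at 7: 7^7 + 1 = 823544; next = 823543
base 7: 823543 = 7^7; at 8: 8^8 = 16777216; next = 16777215

7^7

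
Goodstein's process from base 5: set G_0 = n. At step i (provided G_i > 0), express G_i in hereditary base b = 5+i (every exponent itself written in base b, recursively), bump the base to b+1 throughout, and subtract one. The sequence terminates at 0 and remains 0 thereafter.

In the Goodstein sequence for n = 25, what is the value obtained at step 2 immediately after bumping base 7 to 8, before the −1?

step 0: 25 = 5^2; sub 6 for 5: 6^2; = 36; G_1 = 36−1 = 35
step 1: 35 = 5·6 + 5; sub 7 for 6: 5·7 + 5; = 40; G_2 = 40−1 = 39
step 2: 39 = 5·7 + 4; sub 8 for 7: 5·8 + 4; = 44; G_3 = 44−1 = 43

44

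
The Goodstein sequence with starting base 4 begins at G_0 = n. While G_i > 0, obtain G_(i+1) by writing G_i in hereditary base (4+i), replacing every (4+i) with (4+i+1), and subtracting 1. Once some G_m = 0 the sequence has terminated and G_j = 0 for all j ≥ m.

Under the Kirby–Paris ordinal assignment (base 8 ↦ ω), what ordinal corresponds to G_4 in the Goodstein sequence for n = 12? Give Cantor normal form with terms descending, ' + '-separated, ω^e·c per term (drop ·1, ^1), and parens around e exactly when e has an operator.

base 4: 12 = 3·4; at 5: 3·5 = 15; next = 14
base 5: 14 = 2·5 + 4; at 6: 2·6 + 4 = 16; next = 15
base 6: 15 = 2·6 + 3; at 7: 2·7 + 3 = 17; next = 16
base 7: 16 = 2·7 + 2; at 8: 2·8 + 2 = 18; next = 17
base 8: 17 = 2·8 + 1; at 9: 2·9 + 1 = 19; next = 18

ω·2 + 1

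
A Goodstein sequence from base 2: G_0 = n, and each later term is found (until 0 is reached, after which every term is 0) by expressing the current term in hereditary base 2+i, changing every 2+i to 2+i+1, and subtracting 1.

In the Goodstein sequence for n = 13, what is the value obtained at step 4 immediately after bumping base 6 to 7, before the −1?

i=0: 13 = 2^(2 + 1) + 2^2 + 1 (b=2); 2→3: 3^(3 + 1) + 3^3 + 1 = 109; 109−1 = 108
i=1: 108 = 3^(3 + 1) + 3^3 (b=3); 3→4: 4^(4 + 1) + 4^4 = 1280; 1280−1 = 1279
i=2: 1279 = 4^(4 + 1) + 3·4^3 + 3·4^2 + 3·4 + 3 (b=4); 4→5: 5^(5 + 1) + 3·5^3 + 3·5^2 + 3·5 + 3 = 16093; 16093−1 = 16092
i=3: 16092 = 5^(5 + 1) + 3·5^3 + 3·5^2 + 3·5 + 2 (b=5); 5→6: 6^(6 + 1) + 3·6^3 + 3·6^2 + 3·6 + 2 = 280712; 280712−1 = 280711
i=4: 280711 = 6^(6 + 1) + 3·6^3 + 3·6^2 + 3·6 + 1 (b=6); 6→7: 7^(7 + 1) + 3·7^3 + 3·7^2 + 3·7 + 1 = 5765999; 5765999−1 = 5765998

5765999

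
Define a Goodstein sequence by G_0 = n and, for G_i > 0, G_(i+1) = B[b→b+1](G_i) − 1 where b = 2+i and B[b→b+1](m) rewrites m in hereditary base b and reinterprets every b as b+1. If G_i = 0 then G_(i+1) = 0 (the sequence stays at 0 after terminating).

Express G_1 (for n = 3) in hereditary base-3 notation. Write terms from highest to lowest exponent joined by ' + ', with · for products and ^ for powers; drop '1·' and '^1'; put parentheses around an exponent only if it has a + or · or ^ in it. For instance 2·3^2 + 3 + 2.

i=0: 3 = 2 + 1 (b=2); 2→3: 3 + 1 = 4; 4−1 = 3
i=1: 3 = 3 (b=3); 3→4: 4 = 4; 4−1 = 3

3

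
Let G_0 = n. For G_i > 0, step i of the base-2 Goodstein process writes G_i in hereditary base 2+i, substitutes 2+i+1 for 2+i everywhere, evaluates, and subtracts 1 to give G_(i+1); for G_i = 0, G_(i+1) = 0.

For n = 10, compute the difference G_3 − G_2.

step 0: 10 = 2^(2 + 1) + 2; sub 3 for 2: 3^(3 + 1) + 3; = 84; G_1 = 84−1 = 83
step 1: 83 = 3^(3 + 1) + 2; sub 4 for 3: 4^(4 + 1) + 2; = 1026; G_2 = 1026−1 = 1025
step 2: 1025 = 4^(4 + 1) + 1; sub 5 for 4: 5^(5 + 1) + 1; = 15626; G_3 = 15626−1 = 15625

14600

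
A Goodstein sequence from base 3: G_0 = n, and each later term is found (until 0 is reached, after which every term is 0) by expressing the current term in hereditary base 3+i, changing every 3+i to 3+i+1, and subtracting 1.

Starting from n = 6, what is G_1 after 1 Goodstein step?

7

6 —HB3→ 2·3 —bump→ 2·4 = 8 —(−1)→ 7
7 —HB4→ 4 + 3 —bump→ 5 + 3 = 8 —(−1)→ 7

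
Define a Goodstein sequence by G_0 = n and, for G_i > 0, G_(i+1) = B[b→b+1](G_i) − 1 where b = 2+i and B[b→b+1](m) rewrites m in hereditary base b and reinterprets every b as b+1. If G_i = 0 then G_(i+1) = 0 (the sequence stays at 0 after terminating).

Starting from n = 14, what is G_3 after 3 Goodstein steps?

18750

G_0=14  [base 2] 2^(2 + 1) + 2^2 + 2  →[2↦3]→  3^(3 + 1) + 3^3 + 3 = 111  −1 ⇒ G_1=110
G_1=110  [base 3] 3^(3 + 1) + 3^3 + 2  →[3↦4]→  4^(4 + 1) + 4^4 + 2 = 1282  −1 ⇒ G_2=1281
G_2=1281  [base 4] 4^(4 + 1) + 4^4 + 1  →[4↦5]→  5^(5 + 1) + 5^5 + 1 = 18751  −1 ⇒ G_3=18750
G_3=18750  [base 5] 5^(5 + 1) + 5^5  →[5↦6]→  6^(6 + 1) + 6^6 = 326592  −1 ⇒ G_4=326591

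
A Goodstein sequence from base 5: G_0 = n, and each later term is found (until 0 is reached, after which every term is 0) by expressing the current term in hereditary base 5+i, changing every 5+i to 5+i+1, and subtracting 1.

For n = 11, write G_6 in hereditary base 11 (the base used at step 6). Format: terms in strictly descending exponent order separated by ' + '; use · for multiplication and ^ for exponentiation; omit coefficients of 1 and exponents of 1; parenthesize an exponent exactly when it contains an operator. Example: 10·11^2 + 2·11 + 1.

11 + 2

[0] 11 ≡ 2·5 + 1 (base 5). Lift 6: 13. −1: 12.
[1] 12 ≡ 2·6 (base 6). Lift 7: 14. −1: 13.
[2] 13 ≡ 7 + 6 (base 7). Lift 8: 14. −1: 13.
[3] 13 ≡ 8 + 5 (base 8). Lift 9: 14. −1: 13.
[4] 13 ≡ 9 + 4 (base 9). Lift 10: 14. −1: 13.
[5] 13 ≡ 10 + 3 (base 10). Lift 11: 14. −1: 13.
[6] 13 ≡ 11 + 2 (base 11). Lift 12: 14. −1: 13.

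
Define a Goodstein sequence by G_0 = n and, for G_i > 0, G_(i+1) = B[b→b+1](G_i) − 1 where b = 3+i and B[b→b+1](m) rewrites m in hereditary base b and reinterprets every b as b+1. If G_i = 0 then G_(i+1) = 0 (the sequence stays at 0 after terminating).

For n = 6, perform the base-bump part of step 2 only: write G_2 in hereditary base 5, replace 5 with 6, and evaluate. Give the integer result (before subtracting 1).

(0) 6|_3 = 2·3 ↦ 2·4|_4 = 8 ⇒ 7
(1) 7|_4 = 4 + 3 ↦ 5 + 3|_5 = 8 ⇒ 7

8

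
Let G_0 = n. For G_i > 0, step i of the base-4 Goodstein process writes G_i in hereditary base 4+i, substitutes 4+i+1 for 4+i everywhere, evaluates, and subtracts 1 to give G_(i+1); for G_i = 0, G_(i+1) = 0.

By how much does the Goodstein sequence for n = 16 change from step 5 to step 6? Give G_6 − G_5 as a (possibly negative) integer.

[0] 16 ≡ 4^2 (base 4). Lift 5: 25. −1: 24.
[1] 24 ≡ 4·5 + 4 (base 5). Lift 6: 28. −1: 27.
[2] 27 ≡ 4·6 + 3 (base 6). Lift 7: 31. −1: 30.
[3] 30 ≡ 4·7 + 2 (base 7). Lift 8: 34. −1: 33.
[4] 33 ≡ 4·8 + 1 (base 8). Lift 9: 37. −1: 36.
[5] 36 ≡ 4·9 (base 9). Lift 10: 40. −1: 39.

3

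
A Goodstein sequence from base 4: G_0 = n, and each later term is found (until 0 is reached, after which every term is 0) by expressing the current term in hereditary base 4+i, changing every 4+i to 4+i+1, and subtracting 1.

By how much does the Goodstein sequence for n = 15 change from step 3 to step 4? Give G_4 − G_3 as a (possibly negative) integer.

2

step 0: 15 = 3·4 + 3; sub 5 for 4: 3·5 + 3; = 18; G_1 = 18−1 = 17
step 1: 17 = 3·5 + 2; sub 6 for 5: 3·6 + 2; = 20; G_2 = 20−1 = 19
step 2: 19 = 3·6 + 1; sub 7 for 6: 3·7 + 1; = 22; G_3 = 22−1 = 21
step 3: 21 = 3·7; sub 8 for 7: 3·8; = 24; G_4 = 24−1 = 23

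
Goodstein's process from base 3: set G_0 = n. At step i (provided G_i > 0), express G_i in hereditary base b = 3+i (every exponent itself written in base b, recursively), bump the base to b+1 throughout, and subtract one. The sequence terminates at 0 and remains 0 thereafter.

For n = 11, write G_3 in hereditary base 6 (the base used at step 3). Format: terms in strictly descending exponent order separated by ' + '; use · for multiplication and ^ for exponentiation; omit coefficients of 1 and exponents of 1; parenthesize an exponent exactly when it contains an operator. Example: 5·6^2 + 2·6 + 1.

11 —HB3→ 3^2 + 2 —bump→ 4^2 + 2 = 18 —(−1)→ 17
17 —HB4→ 4^2 + 1 —bump→ 5^2 + 1 = 26 —(−1)→ 25
25 —HB5→ 5^2 —bump→ 6^2 = 36 —(−1)→ 35
35 —HB6→ 5·6 + 5 —bump→ 5·7 + 5 = 40 —(−1)→ 39

5·6 + 5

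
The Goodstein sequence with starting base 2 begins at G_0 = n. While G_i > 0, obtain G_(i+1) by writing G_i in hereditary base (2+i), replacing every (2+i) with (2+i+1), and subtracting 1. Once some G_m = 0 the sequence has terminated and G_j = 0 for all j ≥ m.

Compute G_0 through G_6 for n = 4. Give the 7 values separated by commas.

(0) 4|_2 = 2^2 ↦ 3^3|_3 = 27 ⇒ 26
(1) 26|_3 = 2·3^2 + 2·3 + 2 ↦ 2·4^2 + 2·4 + 2|_4 = 42 ⇒ 41
(2) 41|_4 = 2·4^2 + 2·4 + 1 ↦ 2·5^2 + 2·5 + 1|_5 = 61 ⇒ 60
(3) 60|_5 = 2·5^2 + 2·5 ↦ 2·6^2 + 2·6|_6 = 84 ⇒ 83
(4) 83|_6 = 2·6^2 + 6 + 5 ↦ 2·7^2 + 7 + 5|_7 = 110 ⇒ 109
(5) 109|_7 = 2·7^2 + 7 + 4 ↦ 2·8^2 + 8 + 4|_8 = 140 ⇒ 139

4, 26, 41, 60, 83, 109, 139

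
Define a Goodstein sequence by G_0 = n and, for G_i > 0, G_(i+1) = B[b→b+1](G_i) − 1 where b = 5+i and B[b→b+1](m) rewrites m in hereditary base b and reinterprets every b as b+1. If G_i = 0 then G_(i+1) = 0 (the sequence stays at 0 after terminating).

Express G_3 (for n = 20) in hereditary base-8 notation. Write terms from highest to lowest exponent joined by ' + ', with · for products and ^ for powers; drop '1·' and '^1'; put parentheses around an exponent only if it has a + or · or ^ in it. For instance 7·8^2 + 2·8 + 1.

3·8 + 3

G_0=20  [base 5] 4·5  →[5↦6]→  4·6 = 24  −1 ⇒ G_1=23
G_1=23  [base 6] 3·6 + 5  →[6↦7]→  3·7 + 5 = 26  −1 ⇒ G_2=25
G_2=25  [base 7] 3·7 + 4  →[7↦8]→  3·8 + 4 = 28  −1 ⇒ G_3=27
G_3=27  [base 8] 3·8 + 3  →[8↦9]→  3·9 + 3 = 30  −1 ⇒ G_4=29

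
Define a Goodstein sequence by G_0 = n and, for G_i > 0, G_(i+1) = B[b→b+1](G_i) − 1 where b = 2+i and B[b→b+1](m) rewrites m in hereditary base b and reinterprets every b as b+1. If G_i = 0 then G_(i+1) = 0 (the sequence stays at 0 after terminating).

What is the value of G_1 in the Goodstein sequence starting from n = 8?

80

base 2: 8 = 2^(2 + 1); at 3: 3^(3 + 1) = 81; next = 80
base 3: 80 = 2·3^3 + 2·3^2 + 2·3 + 2; at 4: 2·4^4 + 2·4^2 + 2·4 + 2 = 554; next = 553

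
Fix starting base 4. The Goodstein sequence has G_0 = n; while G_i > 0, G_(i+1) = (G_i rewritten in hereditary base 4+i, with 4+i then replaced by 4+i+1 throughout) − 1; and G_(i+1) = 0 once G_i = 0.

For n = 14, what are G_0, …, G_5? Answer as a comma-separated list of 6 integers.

14, 16, 18, 20, 21, 22

G_0 = 14. HB_4(14) = 3·4 + 2. Bump = 17. G_1 = 16.
G_1 = 16. HB_5(16) = 3·5 + 1. Bump = 19. G_2 = 18.
G_2 = 18. HB_6(18) = 3·6. Bump = 21. G_3 = 20.
G_3 = 20. HB_7(20) = 2·7 + 6. Bump = 22. G_4 = 21.
G_4 = 21. HB_8(21) = 2·8 + 5. Bump = 23. G_5 = 22.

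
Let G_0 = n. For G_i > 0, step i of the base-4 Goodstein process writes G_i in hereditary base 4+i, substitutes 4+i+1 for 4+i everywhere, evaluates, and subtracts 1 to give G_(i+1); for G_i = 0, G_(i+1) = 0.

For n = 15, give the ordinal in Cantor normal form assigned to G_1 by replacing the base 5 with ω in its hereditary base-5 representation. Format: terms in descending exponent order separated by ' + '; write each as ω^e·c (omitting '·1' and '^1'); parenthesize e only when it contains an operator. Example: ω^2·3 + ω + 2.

ω·3 + 2

i=0: 15 = 3·4 + 3 (b=4); 4→5: 3·5 + 3 = 18; 18−1 = 17
i=1: 17 = 3·5 + 2 (b=5); 5→6: 3·6 + 2 = 20; 20−1 = 19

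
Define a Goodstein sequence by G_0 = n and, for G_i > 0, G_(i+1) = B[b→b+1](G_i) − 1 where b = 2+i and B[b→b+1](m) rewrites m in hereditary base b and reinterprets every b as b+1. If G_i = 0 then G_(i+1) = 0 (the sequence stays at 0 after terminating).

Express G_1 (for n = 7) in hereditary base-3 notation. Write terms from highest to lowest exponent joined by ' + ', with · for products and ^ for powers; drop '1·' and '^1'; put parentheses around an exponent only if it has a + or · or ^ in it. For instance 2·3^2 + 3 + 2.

3^3 + 3

step 0: 7 = 2^2 + 2 + 1; sub 3 for 2: 3^3 + 3 + 1; = 31; G_1 = 31−1 = 30
step 1: 30 = 3^3 + 3; sub 4 for 3: 4^4 + 4; = 260; G_2 = 260−1 = 259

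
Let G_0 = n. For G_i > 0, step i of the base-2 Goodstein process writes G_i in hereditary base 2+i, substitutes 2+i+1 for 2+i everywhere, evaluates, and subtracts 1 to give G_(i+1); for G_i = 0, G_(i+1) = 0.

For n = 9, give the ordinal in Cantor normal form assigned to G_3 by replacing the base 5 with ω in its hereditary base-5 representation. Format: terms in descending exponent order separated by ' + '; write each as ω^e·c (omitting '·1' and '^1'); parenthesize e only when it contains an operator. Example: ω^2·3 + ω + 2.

(0) 9|_2 = 2^(2 + 1) + 1 ↦ 3^(3 + 1) + 1|_3 = 82 ⇒ 81
(1) 81|_3 = 3^(3 + 1) ↦ 4^(4 + 1)|_4 = 1024 ⇒ 1023
(2) 1023|_4 = 3·4^4 + 3·4^3 + 3·4^2 + 3·4 + 3 ↦ 3·5^5 + 3·5^3 + 3·5^2 + 3·5 + 3|_5 = 9843 ⇒ 9842
(3) 9842|_5 = 3·5^5 + 3·5^3 + 3·5^2 + 3·5 + 2 ↦ 3·6^6 + 3·6^3 + 3·6^2 + 3·6 + 2|_6 = 140744 ⇒ 140743

ω^ω·3 + ω^3·3 + ω^2·3 + ω·3 + 2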